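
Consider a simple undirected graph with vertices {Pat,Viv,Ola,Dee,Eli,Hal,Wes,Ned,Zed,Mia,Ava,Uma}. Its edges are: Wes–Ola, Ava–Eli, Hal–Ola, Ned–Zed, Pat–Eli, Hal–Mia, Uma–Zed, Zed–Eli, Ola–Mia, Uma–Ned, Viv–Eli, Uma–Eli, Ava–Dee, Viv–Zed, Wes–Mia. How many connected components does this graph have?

2

Component: {Ola, Hal, Wes, Mia}
Component: {Pat, Viv, Dee, Eli, Ned, Zed, Ava, Uma}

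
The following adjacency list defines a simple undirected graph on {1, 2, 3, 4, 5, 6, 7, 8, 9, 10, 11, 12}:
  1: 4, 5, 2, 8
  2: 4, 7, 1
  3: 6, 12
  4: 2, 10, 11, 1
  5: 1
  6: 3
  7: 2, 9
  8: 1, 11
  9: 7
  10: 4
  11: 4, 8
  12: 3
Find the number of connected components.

2

Component: {3, 6, 12}
Component: {1, 2, 4, 5, 7, 8, 9, 10, 11}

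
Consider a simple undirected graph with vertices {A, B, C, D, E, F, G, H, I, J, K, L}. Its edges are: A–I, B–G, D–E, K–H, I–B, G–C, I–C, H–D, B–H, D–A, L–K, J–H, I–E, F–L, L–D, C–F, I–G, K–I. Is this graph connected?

A breadth-first search from A visits A, I, D, C, K, G, E, B, H, L, F, J — all 12 vertices — so the graph is connected.

Yes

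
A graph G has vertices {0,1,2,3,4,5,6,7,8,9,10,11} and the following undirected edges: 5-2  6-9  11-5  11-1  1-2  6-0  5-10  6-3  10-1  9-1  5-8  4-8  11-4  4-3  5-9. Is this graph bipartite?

Color {1, 4, 5, 6, 7} black and {0, 2, 3, 8, 9, 10, 11} white. No edge joins two same-colored vertices, so the graph is bipartite.

Yes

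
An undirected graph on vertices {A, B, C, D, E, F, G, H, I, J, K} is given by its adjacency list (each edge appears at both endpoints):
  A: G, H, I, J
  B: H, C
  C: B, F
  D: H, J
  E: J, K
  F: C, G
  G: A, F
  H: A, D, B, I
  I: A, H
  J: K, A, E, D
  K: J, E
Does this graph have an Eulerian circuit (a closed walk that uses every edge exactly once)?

Yes

Degrees: A:4, B:2, C:2, D:2, E:2, F:2, G:2, H:4, I:2, J:4, K:2
All degrees are even and the non-isolated vertices are connected — an Eulerian circuit exists.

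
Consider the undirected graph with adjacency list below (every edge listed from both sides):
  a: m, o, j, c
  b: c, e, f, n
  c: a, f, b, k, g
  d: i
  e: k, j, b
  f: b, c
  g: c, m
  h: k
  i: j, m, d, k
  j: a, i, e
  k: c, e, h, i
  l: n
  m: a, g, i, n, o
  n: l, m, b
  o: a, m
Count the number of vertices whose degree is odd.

Degrees: a:4, b:4, c:5, d:1, e:3, f:2, g:2, h:1, i:4, j:3, k:4, l:1, m:5, n:3, o:2
Odd-degree vertices: c, d, e, h, j, l, m, n.

8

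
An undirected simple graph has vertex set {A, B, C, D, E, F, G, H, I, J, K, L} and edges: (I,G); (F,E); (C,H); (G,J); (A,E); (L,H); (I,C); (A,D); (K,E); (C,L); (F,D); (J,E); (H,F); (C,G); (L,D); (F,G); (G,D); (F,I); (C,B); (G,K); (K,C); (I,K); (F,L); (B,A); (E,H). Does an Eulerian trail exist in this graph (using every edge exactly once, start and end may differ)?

Degrees: A:3, B:2, C:6, D:4, E:5, F:6, G:6, H:4, I:4, J:2, K:4, L:4
Odd-degree vertices: A, E (2 total).
The non-isolated vertices are connected and exactly 2 have odd degree, so an Eulerian trail exists (from A to E).

Yes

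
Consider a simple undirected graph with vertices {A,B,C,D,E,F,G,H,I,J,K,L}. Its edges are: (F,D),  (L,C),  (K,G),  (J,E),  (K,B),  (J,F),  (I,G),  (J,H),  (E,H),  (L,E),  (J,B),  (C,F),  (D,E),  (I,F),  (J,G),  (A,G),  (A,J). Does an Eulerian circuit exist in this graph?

Yes

Degrees: A:2, B:2, C:2, D:2, E:4, F:4, G:4, H:2, I:2, J:6, K:2, L:2
Every vertex has even degree and the edges form a single connected piece, so an Eulerian circuit exists.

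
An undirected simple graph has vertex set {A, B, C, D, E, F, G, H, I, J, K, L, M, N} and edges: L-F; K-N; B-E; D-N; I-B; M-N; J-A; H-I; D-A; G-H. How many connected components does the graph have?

Component: {C}
Component: {F, L}
Component: {B, E, G, H, I}
Component: {A, D, J, K, M, N}

4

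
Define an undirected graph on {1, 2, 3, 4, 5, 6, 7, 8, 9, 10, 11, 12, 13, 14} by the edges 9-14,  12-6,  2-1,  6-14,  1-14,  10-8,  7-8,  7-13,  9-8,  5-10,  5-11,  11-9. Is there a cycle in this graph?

|V| = 14, |E| = 12, number of components = 3.
One cycle is 9-8-10-5-11-9.

Yes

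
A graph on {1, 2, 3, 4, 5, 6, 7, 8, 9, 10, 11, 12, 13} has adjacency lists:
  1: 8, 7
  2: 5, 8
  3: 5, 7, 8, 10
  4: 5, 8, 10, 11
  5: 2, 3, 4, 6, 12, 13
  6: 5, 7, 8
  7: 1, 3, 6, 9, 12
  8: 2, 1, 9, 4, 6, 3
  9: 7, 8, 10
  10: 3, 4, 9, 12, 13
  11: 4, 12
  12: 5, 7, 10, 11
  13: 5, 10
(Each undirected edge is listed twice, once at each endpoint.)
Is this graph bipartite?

Yes

Color {5, 7, 8, 10, 11} black and {1, 2, 3, 4, 6, 9, 12, 13} white. No edge joins two same-colored vertices, so the graph is bipartite.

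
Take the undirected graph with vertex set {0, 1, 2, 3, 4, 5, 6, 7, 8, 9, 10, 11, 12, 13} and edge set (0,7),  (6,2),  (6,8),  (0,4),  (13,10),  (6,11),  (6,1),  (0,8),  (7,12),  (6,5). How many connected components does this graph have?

Component: {3}
Component: {9}
Component: {10, 13}
Component: {0, 1, 2, 4, 5, 6, 7, 8, 11, 12}

4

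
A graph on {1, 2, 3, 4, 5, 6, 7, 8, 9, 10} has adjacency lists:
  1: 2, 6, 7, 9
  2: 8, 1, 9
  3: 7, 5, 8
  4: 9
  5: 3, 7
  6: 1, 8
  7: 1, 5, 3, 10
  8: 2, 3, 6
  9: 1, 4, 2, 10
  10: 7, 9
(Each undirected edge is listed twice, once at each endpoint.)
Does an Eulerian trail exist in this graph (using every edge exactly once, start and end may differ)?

Degrees: 1:4, 2:3, 3:3, 4:1, 5:2, 6:2, 7:4, 8:3, 9:4, 10:2
Odd-degree vertices: 2, 3, 4, 8 (4 total).
An Eulerian trail requires 0 or 2 odd-degree vertices; here there are 4.

No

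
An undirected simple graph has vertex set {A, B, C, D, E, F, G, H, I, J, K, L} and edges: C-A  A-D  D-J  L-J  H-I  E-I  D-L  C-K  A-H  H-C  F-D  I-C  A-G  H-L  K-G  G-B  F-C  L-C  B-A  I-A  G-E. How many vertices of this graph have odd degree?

0

Degrees: A:6, B:2, C:6, D:4, E:2, F:2, G:4, H:4, I:4, J:2, K:2, L:4
Odd-degree vertices: none.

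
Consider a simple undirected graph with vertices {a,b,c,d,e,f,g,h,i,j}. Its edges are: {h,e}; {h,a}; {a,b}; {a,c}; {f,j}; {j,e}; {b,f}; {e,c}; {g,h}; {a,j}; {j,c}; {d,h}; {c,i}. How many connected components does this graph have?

Component: {a, b, c, d, e, f, g, h, i, j}

1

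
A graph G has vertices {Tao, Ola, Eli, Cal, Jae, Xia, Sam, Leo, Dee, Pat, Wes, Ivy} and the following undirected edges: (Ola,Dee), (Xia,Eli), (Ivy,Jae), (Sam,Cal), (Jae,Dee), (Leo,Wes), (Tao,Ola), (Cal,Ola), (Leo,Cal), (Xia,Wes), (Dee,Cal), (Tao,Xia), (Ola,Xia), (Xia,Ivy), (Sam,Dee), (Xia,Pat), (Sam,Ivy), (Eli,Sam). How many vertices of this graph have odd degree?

Degrees: Tao:2, Ola:4, Eli:2, Cal:4, Jae:2, Xia:6, Sam:4, Leo:2, Dee:4, Pat:1, Wes:2, Ivy:3
Odd-degree vertices: Pat, Ivy.

2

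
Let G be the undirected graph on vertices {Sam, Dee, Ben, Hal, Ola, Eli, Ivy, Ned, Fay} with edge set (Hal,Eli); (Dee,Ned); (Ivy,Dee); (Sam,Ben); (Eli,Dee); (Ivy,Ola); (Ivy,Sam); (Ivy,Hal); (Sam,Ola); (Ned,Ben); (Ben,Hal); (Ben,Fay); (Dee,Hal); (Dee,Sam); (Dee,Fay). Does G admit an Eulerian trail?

Yes

Degrees: Sam:4, Dee:6, Ben:4, Hal:4, Ola:2, Eli:2, Ivy:4, Ned:2, Fay:2
Odd-degree vertices: none (0 total).
With 0 odd-degree vertices and all edges in one connected piece, an Eulerian trail exists.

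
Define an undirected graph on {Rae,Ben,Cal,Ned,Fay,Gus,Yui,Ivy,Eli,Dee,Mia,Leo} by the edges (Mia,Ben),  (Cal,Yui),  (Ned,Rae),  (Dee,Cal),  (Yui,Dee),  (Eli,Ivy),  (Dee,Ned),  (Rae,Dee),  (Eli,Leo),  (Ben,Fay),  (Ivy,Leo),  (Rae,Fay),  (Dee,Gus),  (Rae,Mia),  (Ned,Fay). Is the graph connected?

No

Component: {Ivy, Eli, Leo}
Component: {Rae, Ben, Cal, Ned, Fay, Gus, Yui, Dee, Mia}
No edge joins these 2 groups, so the graph is disconnected.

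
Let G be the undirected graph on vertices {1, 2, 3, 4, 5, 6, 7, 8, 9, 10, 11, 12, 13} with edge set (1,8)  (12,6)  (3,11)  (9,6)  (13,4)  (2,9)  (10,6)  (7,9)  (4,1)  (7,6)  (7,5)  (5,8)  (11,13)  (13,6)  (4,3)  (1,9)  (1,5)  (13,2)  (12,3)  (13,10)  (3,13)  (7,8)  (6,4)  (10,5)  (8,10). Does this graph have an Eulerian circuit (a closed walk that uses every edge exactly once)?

Yes

Degrees: 1:4, 2:2, 3:4, 4:4, 5:4, 6:6, 7:4, 8:4, 9:4, 10:4, 11:2, 12:2, 13:6
Every vertex has even degree and the edges form a single connected piece, so an Eulerian circuit exists.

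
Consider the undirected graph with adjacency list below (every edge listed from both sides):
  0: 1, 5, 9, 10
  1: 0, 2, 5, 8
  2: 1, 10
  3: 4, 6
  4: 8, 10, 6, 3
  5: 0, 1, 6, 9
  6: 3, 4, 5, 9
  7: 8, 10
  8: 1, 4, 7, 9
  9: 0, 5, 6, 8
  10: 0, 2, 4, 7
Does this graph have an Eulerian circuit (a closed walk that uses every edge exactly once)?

Yes

Degrees: 0:4, 1:4, 2:2, 3:2, 4:4, 5:4, 6:4, 7:2, 8:4, 9:4, 10:4
Every vertex has even degree and the edges form a single connected piece, so an Eulerian circuit exists.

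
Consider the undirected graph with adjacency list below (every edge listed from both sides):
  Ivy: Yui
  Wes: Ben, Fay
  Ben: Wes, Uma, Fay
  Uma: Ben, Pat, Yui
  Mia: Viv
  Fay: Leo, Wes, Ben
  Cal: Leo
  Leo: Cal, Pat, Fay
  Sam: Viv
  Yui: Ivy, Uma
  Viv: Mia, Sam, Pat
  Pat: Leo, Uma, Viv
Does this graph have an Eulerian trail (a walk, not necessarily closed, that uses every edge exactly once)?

No

Degrees: Ivy:1, Wes:2, Ben:3, Uma:3, Mia:1, Fay:3, Cal:1, Leo:3, Sam:1, Yui:2, Viv:3, Pat:3
Odd-degree vertices: Ivy, Ben, Uma, Mia, Fay, Cal, Leo, Sam, Viv, Pat (10 total).
An Eulerian trail requires 0 or 2 odd-degree vertices; here there are 10.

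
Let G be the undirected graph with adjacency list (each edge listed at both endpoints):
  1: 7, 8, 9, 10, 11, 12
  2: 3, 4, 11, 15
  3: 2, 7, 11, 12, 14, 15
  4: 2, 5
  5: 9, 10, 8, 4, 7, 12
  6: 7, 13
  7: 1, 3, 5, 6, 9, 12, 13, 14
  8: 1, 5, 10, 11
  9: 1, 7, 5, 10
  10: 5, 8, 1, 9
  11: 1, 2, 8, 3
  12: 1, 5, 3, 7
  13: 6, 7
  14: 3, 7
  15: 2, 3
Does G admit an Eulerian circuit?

Yes

Degrees: 1:6, 2:4, 3:6, 4:2, 5:6, 6:2, 7:8, 8:4, 9:4, 10:4, 11:4, 12:4, 13:2, 14:2, 15:2
All degrees are even and the non-isolated vertices are connected — an Eulerian circuit exists.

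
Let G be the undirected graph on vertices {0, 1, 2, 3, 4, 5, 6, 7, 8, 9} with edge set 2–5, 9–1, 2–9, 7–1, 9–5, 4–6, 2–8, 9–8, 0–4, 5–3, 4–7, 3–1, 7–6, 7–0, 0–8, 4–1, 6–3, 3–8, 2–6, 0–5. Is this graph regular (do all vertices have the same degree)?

Yes

Degrees: 0:4, 1:4, 2:4, 3:4, 4:4, 5:4, 6:4, 7:4, 8:4, 9:4
Every vertex has degree 4, so the graph is 4-regular.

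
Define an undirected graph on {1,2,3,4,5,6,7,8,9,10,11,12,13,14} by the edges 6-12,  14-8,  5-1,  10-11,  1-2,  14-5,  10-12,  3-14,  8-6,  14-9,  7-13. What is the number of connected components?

Component: {4}
Component: {7, 13}
Component: {1, 2, 3, 5, 6, 8, 9, 10, 11, 12, 14}

3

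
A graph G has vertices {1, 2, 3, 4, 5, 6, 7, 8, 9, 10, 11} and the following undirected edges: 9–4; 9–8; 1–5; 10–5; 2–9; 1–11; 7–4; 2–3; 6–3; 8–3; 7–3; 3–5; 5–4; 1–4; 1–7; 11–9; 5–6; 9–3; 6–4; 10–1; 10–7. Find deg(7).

Neighbors of 7: 1, 3, 4, 10.

4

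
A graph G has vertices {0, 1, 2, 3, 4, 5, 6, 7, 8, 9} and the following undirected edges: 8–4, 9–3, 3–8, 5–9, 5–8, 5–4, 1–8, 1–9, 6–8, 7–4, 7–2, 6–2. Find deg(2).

Neighbors of 2: 6, 7.

2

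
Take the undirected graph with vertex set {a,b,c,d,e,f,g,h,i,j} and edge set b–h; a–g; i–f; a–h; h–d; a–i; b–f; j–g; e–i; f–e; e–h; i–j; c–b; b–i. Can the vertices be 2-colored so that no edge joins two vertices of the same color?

The cycle i-f-b-i has length 3, which is odd, so the graph is not bipartite.

No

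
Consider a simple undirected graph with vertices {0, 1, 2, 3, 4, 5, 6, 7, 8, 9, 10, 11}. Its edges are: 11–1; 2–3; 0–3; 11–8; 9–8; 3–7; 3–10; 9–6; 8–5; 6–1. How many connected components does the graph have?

Component: {4}
Component: {0, 2, 3, 7, 10}
Component: {1, 5, 6, 8, 9, 11}

3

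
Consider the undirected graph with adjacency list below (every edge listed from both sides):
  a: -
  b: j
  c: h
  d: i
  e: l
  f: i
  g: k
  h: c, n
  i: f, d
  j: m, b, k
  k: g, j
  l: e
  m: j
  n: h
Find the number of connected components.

5

Component: {a}
Component: {e, l}
Component: {c, h, n}
Component: {d, f, i}
Component: {b, g, j, k, m}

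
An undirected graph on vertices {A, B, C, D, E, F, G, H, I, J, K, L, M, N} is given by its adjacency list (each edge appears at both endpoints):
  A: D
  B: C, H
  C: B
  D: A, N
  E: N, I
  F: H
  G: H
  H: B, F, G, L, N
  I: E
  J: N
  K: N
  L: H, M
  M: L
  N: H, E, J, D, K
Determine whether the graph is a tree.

Yes

|V| = 14, |E| = 13.
Connected and |E| = |V| - 1, which characterizes a tree.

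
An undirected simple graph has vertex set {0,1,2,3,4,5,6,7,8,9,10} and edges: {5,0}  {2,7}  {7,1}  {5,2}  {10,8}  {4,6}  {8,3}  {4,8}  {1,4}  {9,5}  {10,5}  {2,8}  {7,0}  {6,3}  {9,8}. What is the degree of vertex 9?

2

Neighbors of 9: 5, 8.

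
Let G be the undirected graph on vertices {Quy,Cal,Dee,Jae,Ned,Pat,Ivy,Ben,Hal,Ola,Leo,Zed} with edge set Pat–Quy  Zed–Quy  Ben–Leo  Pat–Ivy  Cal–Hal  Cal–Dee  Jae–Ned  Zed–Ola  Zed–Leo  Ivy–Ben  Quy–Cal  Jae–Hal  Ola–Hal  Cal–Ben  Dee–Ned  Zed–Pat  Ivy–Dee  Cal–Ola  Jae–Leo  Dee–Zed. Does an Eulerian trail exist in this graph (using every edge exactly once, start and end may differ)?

Degrees: Quy:3, Cal:5, Dee:4, Jae:3, Ned:2, Pat:3, Ivy:3, Ben:3, Hal:3, Ola:3, Leo:3, Zed:5
Odd-degree vertices: Quy, Cal, Jae, Pat, Ivy, Ben, Hal, Ola, Leo, Zed (10 total).
An Eulerian trail requires 0 or 2 odd-degree vertices; here there are 10.

No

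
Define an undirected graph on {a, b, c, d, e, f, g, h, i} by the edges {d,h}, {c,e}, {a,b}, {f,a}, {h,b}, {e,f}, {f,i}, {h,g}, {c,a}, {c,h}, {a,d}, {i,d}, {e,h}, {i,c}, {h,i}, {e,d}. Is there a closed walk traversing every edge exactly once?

No

Degrees: a:4, b:2, c:4, d:4, e:4, f:3, g:1, h:6, i:4
Vertices with odd degree: f, g. An Eulerian circuit requires all degrees even.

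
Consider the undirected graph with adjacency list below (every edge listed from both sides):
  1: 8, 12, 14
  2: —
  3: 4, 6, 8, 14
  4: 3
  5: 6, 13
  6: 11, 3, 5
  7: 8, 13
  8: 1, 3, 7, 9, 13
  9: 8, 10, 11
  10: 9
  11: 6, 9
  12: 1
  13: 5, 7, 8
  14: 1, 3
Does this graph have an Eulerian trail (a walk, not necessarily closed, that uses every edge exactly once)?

No

Degrees: 1:3, 2:0, 3:4, 4:1, 5:2, 6:3, 7:2, 8:5, 9:3, 10:1, 11:2, 12:1, 13:3, 14:2
Odd-degree vertices: 1, 4, 6, 8, 9, 10, 12, 13 (8 total).
With 8 odd-degree vertices (more than two), no single trail can use every edge.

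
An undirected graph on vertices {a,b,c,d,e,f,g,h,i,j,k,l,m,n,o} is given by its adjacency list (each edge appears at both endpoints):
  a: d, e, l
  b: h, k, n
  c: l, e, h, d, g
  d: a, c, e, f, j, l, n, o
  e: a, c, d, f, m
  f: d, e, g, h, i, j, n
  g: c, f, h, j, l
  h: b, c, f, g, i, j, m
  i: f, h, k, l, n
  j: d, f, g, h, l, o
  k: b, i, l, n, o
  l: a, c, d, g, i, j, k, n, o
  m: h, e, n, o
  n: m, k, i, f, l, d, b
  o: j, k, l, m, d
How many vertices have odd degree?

Degrees: a:3, b:3, c:5, d:8, e:5, f:7, g:5, h:7, i:5, j:6, k:5, l:9, m:4, n:7, o:5
Odd-degree vertices: a, b, c, e, f, g, h, i, k, l, n, o.

12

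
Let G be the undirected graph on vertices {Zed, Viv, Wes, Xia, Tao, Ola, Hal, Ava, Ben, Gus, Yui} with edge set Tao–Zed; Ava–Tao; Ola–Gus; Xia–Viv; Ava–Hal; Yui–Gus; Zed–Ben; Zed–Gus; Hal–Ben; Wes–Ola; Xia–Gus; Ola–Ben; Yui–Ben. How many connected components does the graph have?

1

Component: {Zed, Viv, Wes, Xia, Tao, Ola, Hal, Ava, Ben, Gus, Yui}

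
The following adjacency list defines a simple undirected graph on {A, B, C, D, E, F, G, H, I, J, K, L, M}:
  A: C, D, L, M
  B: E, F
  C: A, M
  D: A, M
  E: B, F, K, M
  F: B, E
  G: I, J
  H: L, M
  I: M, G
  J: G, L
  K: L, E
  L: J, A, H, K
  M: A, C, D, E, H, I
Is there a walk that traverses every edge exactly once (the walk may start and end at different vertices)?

Yes

Degrees: A:4, B:2, C:2, D:2, E:4, F:2, G:2, H:2, I:2, J:2, K:2, L:4, M:6
Odd-degree vertices: none (0 total).
The non-isolated vertices are connected and exactly 0 have odd degree, so an Eulerian trail exists.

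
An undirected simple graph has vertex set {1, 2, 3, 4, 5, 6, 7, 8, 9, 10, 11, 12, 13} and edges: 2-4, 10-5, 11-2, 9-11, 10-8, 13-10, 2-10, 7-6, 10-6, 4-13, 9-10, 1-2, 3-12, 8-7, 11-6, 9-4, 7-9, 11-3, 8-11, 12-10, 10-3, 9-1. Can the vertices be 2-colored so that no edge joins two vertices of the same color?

No

10-12-3-10 is an odd cycle (length 3), and a bipartite graph can contain only even cycles.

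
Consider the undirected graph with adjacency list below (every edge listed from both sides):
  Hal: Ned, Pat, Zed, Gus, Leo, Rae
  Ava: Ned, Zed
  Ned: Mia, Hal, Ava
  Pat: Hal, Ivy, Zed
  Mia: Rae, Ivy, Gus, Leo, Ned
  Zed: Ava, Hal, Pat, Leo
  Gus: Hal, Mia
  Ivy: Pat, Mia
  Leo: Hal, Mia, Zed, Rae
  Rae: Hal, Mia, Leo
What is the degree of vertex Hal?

Neighbors of Hal: Ned, Pat, Zed, Gus, Leo, Rae.

6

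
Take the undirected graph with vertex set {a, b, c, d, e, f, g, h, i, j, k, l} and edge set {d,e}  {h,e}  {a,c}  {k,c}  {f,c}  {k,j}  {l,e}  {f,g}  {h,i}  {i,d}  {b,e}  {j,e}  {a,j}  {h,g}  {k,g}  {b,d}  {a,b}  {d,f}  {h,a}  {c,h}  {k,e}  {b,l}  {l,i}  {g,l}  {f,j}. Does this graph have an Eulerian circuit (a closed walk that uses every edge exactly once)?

No

Degrees: a:4, b:4, c:4, d:4, e:6, f:4, g:4, h:5, i:3, j:4, k:4, l:4
Vertices with odd degree: h, i. An Eulerian circuit requires all degrees even.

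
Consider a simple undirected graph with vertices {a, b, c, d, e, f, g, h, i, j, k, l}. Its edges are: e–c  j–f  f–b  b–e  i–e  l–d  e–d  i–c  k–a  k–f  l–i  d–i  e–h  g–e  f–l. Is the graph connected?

Yes

Starting from a and exploring outward reaches every vertex (a, k, f, b, j, l, e, d, i, h, g, c); the graph is connected.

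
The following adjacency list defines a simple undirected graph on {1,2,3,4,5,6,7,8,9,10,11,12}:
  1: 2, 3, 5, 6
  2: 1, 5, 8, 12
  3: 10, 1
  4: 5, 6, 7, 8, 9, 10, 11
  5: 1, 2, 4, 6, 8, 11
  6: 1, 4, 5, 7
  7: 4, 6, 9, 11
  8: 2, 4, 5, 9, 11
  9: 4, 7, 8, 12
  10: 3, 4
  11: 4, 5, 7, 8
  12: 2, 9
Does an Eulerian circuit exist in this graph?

No

Degrees: 1:4, 2:4, 3:2, 4:7, 5:6, 6:4, 7:4, 8:5, 9:4, 10:2, 11:4, 12:2
4, 8 have odd degree; an Eulerian circuit needs every degree to be even, so none exists.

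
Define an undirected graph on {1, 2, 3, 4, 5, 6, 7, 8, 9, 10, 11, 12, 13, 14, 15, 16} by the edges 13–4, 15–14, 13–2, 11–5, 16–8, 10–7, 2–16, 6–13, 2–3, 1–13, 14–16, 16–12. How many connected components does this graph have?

Component: {9}
Component: {5, 11}
Component: {7, 10}
Component: {1, 2, 3, 4, 6, 8, 12, 13, 14, 15, 16}

4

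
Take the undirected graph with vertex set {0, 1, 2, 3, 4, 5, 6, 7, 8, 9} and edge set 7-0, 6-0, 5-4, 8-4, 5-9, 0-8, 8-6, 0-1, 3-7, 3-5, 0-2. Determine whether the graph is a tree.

|V| = 10, |E| = 11.
A tree on 10 vertices has exactly 9 edges; this graph has 11, so it contains a cycle and is not a tree.

No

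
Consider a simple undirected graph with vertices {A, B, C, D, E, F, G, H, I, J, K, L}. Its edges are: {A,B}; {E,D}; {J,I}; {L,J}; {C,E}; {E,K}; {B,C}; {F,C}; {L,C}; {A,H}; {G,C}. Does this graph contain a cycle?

The graph has 12 vertices, 11 edges, and 1 connected component.
A forest on 12 vertices with 1 component has exactly 11 edges, which matches — so no cycle.

No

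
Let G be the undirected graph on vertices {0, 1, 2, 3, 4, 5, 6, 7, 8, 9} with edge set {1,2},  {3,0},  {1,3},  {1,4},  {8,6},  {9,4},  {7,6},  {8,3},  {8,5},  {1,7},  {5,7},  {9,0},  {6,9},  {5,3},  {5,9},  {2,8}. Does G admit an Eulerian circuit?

No

Degrees: 0:2, 1:4, 2:2, 3:4, 4:2, 5:4, 6:3, 7:3, 8:4, 9:4
Vertices with odd degree: 6, 7. An Eulerian circuit requires all degrees even.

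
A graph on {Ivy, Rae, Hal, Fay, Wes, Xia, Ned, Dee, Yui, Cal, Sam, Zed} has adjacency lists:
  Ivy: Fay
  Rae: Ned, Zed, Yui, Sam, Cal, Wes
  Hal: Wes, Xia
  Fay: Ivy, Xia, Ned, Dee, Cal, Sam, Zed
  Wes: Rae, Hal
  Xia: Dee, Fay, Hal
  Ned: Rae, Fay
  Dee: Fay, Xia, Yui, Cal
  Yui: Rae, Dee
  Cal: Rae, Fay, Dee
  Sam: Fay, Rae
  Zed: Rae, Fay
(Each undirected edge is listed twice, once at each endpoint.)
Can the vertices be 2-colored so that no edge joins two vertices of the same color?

No

The cycle Fay-Dee-Cal-Fay has length 3, which is odd, so the graph is not bipartite.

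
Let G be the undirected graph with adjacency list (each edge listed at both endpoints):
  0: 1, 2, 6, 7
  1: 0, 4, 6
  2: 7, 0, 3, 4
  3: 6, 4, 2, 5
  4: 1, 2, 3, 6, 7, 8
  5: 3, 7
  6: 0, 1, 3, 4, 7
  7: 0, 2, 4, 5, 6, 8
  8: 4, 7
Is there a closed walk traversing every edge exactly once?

No

Degrees: 0:4, 1:3, 2:4, 3:4, 4:6, 5:2, 6:5, 7:6, 8:2
1, 6 have odd degree; an Eulerian circuit needs every degree to be even, so none exists.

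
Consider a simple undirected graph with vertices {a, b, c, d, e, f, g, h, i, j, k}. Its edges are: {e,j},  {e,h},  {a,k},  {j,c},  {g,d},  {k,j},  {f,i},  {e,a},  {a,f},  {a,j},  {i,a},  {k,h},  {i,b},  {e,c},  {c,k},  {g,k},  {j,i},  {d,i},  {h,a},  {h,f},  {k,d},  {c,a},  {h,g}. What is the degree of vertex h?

5

Neighbors of h: a, e, f, g, k.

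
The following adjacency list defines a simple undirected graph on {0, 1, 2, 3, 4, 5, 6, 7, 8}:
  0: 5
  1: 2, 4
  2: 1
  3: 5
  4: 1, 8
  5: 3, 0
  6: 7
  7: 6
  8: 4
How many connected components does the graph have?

Component: {6, 7}
Component: {0, 3, 5}
Component: {1, 2, 4, 8}

3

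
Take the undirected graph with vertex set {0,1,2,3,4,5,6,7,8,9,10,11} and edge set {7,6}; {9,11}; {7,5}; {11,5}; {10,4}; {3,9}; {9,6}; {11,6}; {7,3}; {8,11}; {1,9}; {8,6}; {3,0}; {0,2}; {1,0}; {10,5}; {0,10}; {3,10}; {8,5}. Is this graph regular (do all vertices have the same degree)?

Degrees: 0:4, 1:2, 2:1, 3:4, 4:1, 5:4, 6:4, 7:3, 8:3, 9:4, 10:4, 11:4
Vertex 2 has degree 1 while 0 has degree 4, so the graph is not regular.

No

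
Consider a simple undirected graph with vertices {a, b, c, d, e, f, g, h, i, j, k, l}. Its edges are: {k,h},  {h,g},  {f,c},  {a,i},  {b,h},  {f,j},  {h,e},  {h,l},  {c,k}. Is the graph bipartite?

Color {c, d, h, i, j} black and {a, b, e, f, g, k, l} white. No edge joins two same-colored vertices, so the graph is bipartite.

Yes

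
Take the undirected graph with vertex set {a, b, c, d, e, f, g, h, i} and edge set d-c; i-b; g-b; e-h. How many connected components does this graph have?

5

Component: {a}
Component: {f}
Component: {c, d}
Component: {e, h}
Component: {b, g, i}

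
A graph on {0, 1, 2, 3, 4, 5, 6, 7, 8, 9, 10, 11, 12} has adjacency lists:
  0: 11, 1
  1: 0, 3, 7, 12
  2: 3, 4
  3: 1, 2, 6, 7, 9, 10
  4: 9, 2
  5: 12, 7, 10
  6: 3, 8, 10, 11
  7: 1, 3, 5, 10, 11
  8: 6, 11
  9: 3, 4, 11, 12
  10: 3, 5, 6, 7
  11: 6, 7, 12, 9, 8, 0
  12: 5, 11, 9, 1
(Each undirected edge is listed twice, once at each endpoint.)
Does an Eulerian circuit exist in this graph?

Degrees: 0:2, 1:4, 2:2, 3:6, 4:2, 5:3, 6:4, 7:5, 8:2, 9:4, 10:4, 11:6, 12:4
5, 7 have odd degree; an Eulerian circuit needs every degree to be even, so none exists.

No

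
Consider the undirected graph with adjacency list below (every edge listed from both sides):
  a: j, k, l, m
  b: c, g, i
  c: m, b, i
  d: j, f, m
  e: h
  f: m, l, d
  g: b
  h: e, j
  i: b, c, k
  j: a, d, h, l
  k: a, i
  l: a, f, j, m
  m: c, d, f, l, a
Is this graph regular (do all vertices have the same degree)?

Degrees: a:4, b:3, c:3, d:3, e:1, f:3, g:1, h:2, i:3, j:4, k:2, l:4, m:5
Degrees are not all equal (e.g. deg(e)=1 but deg(m)=5); not regular.

No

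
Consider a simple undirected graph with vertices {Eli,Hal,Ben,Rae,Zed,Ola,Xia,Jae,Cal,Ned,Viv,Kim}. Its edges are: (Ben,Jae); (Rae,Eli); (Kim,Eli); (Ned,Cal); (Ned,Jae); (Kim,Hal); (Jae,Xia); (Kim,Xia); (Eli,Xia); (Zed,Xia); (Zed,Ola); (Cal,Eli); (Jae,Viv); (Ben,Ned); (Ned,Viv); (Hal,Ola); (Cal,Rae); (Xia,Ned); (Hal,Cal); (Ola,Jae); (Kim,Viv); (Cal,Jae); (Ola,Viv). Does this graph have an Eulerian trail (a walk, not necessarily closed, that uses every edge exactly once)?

Degrees: Eli:4, Hal:3, Ben:2, Rae:2, Zed:2, Ola:4, Xia:5, Jae:6, Cal:5, Ned:5, Viv:4, Kim:4
Odd-degree vertices: Hal, Xia, Cal, Ned (4 total).
With 4 odd-degree vertices (more than two), no single trail can use every edge.

No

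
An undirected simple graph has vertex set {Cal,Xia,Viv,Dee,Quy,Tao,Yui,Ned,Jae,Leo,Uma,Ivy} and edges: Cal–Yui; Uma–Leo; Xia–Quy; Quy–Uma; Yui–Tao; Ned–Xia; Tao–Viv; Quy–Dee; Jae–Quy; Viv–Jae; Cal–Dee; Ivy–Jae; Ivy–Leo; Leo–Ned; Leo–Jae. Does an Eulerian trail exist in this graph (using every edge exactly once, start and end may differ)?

Degrees: Cal:2, Xia:2, Viv:2, Dee:2, Quy:4, Tao:2, Yui:2, Ned:2, Jae:4, Leo:4, Uma:2, Ivy:2
Odd-degree vertices: none (0 total).
The non-isolated vertices are connected and exactly 0 have odd degree, so an Eulerian trail exists.

Yes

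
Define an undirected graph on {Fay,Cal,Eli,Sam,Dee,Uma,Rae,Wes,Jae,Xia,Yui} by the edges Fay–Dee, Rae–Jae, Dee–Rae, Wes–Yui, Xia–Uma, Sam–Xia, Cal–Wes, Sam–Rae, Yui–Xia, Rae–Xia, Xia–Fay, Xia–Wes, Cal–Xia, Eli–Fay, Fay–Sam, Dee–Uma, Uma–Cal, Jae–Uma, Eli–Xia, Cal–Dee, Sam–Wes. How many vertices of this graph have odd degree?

Degrees: Fay:4, Cal:4, Eli:2, Sam:4, Dee:4, Uma:4, Rae:4, Wes:4, Jae:2, Xia:8, Yui:2
Odd-degree vertices: none.

0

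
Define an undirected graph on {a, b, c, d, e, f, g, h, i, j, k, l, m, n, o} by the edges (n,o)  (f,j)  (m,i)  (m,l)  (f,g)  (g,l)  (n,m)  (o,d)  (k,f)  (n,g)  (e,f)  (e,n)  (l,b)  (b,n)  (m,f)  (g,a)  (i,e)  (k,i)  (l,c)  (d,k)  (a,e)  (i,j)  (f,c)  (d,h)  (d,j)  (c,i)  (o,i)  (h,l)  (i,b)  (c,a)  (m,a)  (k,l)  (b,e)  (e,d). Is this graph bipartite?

No

e-b-l-h-d-e is an odd cycle (length 5), and a bipartite graph can contain only even cycles.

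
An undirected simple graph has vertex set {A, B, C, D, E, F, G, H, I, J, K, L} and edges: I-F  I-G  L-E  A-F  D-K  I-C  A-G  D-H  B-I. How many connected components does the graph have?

Component: {J}
Component: {E, L}
Component: {D, H, K}
Component: {A, B, C, F, G, I}

4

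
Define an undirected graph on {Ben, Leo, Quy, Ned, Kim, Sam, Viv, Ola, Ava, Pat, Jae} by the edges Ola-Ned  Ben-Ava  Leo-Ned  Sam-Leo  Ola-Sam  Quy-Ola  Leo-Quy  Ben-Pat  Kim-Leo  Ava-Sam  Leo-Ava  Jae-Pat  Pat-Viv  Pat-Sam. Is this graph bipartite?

Leo-Ava-Sam-Leo is an odd cycle (length 3), and a bipartite graph can contain only even cycles.

No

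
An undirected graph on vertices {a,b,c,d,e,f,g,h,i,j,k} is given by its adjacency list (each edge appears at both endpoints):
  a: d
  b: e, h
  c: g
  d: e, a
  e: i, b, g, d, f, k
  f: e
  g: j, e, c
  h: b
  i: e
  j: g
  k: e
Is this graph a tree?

Yes

The graph has 11 vertices and 10 edges.
It is connected with exactly 10 edges, hence acyclic — it is a tree.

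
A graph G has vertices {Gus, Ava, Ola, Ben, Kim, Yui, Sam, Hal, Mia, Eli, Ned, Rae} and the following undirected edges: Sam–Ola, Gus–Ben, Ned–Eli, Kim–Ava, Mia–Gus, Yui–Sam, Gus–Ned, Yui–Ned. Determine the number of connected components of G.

Component: {Hal}
Component: {Rae}
Component: {Ava, Kim}
Component: {Gus, Ola, Ben, Yui, Sam, Mia, Eli, Ned}

4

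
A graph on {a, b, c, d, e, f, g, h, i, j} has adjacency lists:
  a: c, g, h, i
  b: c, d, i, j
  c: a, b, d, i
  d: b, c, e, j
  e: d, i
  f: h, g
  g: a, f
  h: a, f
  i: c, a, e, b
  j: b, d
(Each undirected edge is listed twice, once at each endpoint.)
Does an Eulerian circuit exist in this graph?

Yes

Degrees: a:4, b:4, c:4, d:4, e:2, f:2, g:2, h:2, i:4, j:2
Every vertex has even degree and the edges form a single connected piece, so an Eulerian circuit exists.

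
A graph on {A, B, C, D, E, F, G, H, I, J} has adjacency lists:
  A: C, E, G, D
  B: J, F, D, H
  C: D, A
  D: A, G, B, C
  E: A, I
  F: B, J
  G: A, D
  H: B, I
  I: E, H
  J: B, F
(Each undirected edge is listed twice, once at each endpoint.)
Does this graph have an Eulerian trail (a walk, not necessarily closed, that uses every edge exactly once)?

Yes

Degrees: A:4, B:4, C:2, D:4, E:2, F:2, G:2, H:2, I:2, J:2
Odd-degree vertices: none (0 total).
With 0 odd-degree vertices and all edges in one connected piece, an Eulerian trail exists.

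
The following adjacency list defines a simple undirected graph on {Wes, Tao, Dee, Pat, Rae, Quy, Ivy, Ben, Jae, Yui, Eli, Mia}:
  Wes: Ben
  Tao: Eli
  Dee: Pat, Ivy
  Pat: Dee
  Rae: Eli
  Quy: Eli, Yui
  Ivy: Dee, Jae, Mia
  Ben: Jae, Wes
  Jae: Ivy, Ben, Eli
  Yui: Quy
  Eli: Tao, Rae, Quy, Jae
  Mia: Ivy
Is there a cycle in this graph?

The graph has 12 vertices, 11 edges, and 1 connected component.
Since 11 = 12 - 1, the graph is a forest and contains no cycle.

No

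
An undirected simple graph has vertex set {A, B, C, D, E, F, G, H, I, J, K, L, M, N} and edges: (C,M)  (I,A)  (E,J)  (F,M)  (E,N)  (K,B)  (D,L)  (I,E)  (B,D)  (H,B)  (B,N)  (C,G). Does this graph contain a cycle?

|V| = 14, |E| = 12, number of components = 2.
Since 12 = 14 - 2, the graph is a forest and contains no cycle.

No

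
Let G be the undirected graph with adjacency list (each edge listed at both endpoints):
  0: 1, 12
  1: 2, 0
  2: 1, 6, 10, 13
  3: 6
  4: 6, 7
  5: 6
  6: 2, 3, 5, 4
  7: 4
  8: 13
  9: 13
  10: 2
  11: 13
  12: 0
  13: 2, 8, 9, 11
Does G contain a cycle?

The graph has 14 vertices, 13 edges, and 1 connected component.
Since 13 = 14 - 1, the graph is a forest and contains no cycle.

No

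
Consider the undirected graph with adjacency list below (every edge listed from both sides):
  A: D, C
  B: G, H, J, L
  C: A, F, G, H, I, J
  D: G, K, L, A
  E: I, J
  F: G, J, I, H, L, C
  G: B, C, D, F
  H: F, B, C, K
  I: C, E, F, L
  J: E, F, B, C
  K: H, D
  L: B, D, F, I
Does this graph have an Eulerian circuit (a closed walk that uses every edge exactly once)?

Degrees: A:2, B:4, C:6, D:4, E:2, F:6, G:4, H:4, I:4, J:4, K:2, L:4
All degrees are even and the non-isolated vertices are connected — an Eulerian circuit exists.

Yes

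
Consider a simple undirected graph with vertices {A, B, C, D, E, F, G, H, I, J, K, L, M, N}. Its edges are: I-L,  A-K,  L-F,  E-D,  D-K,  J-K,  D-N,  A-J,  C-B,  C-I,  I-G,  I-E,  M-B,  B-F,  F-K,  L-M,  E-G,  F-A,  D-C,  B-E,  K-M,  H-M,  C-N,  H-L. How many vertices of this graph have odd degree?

Degrees: A:3, B:4, C:4, D:4, E:4, F:4, G:2, H:2, I:4, J:2, K:5, L:4, M:4, N:2
Odd-degree vertices: A, K.

2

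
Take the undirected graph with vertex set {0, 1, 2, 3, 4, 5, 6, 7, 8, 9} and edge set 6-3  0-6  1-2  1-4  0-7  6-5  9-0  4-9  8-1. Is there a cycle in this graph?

No

|V| = 10, |E| = 9, number of components = 1.
A forest on 10 vertices with 1 component has exactly 9 edges, which matches — so no cycle.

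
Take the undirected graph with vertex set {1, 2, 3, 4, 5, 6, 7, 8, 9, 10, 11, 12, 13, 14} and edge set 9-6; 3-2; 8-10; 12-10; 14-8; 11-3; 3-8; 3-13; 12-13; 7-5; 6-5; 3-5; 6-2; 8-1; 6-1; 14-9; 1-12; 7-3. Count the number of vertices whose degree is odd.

Degrees: 1:3, 2:2, 3:6, 4:0, 5:3, 6:4, 7:2, 8:4, 9:2, 10:2, 11:1, 12:3, 13:2, 14:2
Odd-degree vertices: 1, 5, 11, 12.

4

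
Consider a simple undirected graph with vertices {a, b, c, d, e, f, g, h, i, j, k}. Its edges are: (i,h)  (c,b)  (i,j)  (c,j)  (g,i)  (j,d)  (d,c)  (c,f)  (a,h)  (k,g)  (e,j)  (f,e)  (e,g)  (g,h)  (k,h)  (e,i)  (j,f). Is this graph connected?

A breadth-first search from a visits a, h, g, k, i, e, j, f, c, d, b — all 11 vertices — so the graph is connected.

Yes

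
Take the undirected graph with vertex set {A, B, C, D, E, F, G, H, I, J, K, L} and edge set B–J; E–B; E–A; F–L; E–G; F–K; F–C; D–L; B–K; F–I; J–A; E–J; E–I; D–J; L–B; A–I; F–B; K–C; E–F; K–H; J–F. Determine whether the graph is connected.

Yes

A breadth-first search from A visits A, I, E, J, F, G, B, D, L, K, C, H — all 12 vertices — so the graph is connected.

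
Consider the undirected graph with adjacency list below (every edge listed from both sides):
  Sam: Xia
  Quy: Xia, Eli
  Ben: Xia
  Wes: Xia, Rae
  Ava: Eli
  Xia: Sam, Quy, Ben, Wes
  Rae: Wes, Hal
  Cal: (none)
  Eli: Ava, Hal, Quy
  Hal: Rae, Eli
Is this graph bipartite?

Partition the vertices as {Xia, Rae, Cal, Eli} vs {Sam, Quy, Ben, Wes, Ava, Hal}. Each listed edge has one endpoint in each part, so the graph is bipartite.

Yes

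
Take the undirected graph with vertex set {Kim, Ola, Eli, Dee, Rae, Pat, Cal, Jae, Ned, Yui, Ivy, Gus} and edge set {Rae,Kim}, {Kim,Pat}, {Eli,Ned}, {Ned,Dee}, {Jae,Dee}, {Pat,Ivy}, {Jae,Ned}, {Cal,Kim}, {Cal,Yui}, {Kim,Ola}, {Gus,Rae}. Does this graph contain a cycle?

Yes

|V| = 12, |E| = 11, number of components = 2.
One cycle is Ned-Dee-Jae-Ned.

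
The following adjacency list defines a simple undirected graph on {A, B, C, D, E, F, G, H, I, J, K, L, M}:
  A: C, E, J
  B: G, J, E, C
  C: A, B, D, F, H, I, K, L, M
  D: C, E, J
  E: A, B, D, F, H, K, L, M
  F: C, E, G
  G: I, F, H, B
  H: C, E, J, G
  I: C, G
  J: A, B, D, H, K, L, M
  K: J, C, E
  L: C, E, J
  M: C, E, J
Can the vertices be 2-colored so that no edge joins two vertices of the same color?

Color {C, E, G, J} black and {A, B, D, F, H, I, K, L, M} white. No edge joins two same-colored vertices, so the graph is bipartite.

Yes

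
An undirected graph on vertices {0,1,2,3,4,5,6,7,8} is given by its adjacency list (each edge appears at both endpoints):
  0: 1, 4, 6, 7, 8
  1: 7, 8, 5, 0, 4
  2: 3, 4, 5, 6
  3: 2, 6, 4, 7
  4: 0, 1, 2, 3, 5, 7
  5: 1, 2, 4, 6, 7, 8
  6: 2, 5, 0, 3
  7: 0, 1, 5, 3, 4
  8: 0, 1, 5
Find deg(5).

6

Neighbors of 5: 1, 2, 4, 6, 7, 8.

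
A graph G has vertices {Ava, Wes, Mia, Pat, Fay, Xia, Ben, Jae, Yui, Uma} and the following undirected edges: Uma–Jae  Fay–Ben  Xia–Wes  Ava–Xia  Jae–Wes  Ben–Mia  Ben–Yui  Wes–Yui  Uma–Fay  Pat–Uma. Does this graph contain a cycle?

Yes

|V| = 10, |E| = 10, number of components = 1.
Since 10 > 10 - 1, a cycle must exist; for instance Wes-Jae-Uma-Fay-Ben-Yui-Wes.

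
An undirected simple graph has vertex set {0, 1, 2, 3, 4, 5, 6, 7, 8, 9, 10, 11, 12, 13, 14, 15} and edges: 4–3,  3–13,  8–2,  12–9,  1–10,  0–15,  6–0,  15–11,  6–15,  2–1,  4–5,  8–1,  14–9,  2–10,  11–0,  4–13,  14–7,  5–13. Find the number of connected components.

4

Component: {0, 6, 11, 15}
Component: {1, 2, 8, 10}
Component: {3, 4, 5, 13}
Component: {7, 9, 12, 14}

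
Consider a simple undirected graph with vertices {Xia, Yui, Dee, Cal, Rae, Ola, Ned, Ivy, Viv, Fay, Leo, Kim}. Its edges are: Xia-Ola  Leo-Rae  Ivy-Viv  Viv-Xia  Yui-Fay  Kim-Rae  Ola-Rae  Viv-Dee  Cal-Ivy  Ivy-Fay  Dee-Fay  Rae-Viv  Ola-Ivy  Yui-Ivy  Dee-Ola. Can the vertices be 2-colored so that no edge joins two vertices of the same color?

No

The cycle Ivy-Yui-Fay-Ivy has length 3, which is odd, so the graph is not bipartite.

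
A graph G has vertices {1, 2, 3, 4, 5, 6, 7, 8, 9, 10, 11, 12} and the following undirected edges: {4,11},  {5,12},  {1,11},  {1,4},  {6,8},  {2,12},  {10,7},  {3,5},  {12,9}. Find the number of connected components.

4

Component: {6, 8}
Component: {7, 10}
Component: {1, 4, 11}
Component: {2, 3, 5, 9, 12}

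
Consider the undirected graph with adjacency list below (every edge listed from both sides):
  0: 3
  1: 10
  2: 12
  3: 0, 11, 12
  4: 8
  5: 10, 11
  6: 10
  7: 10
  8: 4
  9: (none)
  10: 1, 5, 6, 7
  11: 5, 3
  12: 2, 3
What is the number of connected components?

Component: {9}
Component: {4, 8}
Component: {0, 1, 2, 3, 5, 6, 7, 10, 11, 12}

3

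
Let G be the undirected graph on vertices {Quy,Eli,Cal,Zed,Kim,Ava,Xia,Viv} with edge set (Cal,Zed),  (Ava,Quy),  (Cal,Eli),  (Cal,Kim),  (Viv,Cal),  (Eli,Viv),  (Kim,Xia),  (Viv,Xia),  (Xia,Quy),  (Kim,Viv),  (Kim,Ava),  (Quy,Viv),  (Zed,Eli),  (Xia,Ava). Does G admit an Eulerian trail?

Degrees: Quy:3, Eli:3, Cal:4, Zed:2, Kim:4, Ava:3, Xia:4, Viv:5
Odd-degree vertices: Quy, Eli, Ava, Viv (4 total).
With 4 odd-degree vertices (more than two), no single trail can use every edge.

No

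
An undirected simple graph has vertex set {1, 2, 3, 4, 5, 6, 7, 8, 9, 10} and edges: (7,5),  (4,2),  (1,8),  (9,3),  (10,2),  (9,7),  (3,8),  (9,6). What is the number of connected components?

Component: {2, 4, 10}
Component: {1, 3, 5, 6, 7, 8, 9}

2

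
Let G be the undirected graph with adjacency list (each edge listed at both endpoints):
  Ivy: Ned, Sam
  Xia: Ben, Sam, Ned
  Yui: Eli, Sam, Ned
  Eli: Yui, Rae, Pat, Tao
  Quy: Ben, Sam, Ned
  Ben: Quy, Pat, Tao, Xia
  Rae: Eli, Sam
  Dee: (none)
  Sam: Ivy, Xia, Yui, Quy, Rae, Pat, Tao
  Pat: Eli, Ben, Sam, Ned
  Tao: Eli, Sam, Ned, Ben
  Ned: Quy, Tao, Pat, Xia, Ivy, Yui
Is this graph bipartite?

Color {Eli, Ben, Dee, Sam, Ned} black and {Ivy, Xia, Yui, Quy, Rae, Pat, Tao} white. No edge joins two same-colored vertices, so the graph is bipartite.

Yes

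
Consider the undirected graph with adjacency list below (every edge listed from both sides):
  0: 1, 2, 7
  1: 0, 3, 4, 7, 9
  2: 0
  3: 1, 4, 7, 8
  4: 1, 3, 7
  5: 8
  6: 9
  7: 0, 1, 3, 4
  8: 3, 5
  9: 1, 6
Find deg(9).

2

Neighbors of 9: 1, 6.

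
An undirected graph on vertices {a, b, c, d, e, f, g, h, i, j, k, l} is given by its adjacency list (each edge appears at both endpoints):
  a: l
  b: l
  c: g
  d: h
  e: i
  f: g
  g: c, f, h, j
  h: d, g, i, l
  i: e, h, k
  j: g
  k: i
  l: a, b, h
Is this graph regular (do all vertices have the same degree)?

Degrees: a:1, b:1, c:1, d:1, e:1, f:1, g:4, h:4, i:3, j:1, k:1, l:3
Degrees are not all equal (e.g. deg(a)=1 but deg(g)=4); not regular.

No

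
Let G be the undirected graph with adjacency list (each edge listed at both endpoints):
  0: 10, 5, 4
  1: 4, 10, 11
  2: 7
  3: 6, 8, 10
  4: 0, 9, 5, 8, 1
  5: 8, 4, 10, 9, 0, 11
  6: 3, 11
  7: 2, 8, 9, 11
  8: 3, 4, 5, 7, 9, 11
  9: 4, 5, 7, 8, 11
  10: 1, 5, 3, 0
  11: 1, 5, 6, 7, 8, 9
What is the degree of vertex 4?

5

Neighbors of 4: 0, 1, 5, 8, 9.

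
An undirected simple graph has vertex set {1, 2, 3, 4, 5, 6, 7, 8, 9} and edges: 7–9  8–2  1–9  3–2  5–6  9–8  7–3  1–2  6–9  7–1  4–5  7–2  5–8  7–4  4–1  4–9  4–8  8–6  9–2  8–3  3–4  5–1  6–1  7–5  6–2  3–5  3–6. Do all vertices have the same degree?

Yes

Degrees: 1:6, 2:6, 3:6, 4:6, 5:6, 6:6, 7:6, 8:6, 9:6
All degrees equal 6; the graph is regular.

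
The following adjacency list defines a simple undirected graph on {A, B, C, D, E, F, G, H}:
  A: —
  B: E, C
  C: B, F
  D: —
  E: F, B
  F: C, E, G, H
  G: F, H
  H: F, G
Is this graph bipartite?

No

The cycle G-F-H-G has length 3, which is odd, so the graph is not bipartite.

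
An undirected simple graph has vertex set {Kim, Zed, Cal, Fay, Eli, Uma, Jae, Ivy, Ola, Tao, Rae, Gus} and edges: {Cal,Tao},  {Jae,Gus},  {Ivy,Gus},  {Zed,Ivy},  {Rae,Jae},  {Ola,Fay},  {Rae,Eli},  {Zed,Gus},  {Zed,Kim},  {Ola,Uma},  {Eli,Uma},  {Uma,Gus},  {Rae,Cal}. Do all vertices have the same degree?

No

Degrees: Kim:1, Zed:3, Cal:2, Fay:1, Eli:2, Uma:3, Jae:2, Ivy:2, Ola:2, Tao:1, Rae:3, Gus:4
Vertex Kim has degree 1 while Gus has degree 4, so the graph is not regular.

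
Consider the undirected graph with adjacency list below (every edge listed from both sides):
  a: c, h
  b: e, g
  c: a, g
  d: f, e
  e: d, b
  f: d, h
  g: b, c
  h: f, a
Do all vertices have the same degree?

Yes

Degrees: a:2, b:2, c:2, d:2, e:2, f:2, g:2, h:2
All degrees equal 2; the graph is regular.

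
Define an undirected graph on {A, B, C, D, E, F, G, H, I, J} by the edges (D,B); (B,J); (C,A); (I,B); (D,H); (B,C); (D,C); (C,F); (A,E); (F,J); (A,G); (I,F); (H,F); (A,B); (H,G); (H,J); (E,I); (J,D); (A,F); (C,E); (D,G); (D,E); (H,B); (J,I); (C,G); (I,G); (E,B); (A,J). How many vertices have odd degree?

6

Degrees: A:6, B:7, C:6, D:6, E:5, F:5, G:5, H:5, I:5, J:6
Odd-degree vertices: B, E, F, G, H, I.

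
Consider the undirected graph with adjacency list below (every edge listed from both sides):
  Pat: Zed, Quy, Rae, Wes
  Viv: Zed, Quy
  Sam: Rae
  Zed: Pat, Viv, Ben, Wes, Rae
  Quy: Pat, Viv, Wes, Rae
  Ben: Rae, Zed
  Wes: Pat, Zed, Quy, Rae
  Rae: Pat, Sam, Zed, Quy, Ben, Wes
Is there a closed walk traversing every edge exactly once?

Degrees: Pat:4, Viv:2, Sam:1, Zed:5, Quy:4, Ben:2, Wes:4, Rae:6
Vertices with odd degree: Sam, Zed. An Eulerian circuit requires all degrees even.

No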